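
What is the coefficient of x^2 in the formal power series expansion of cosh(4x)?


The Maclaurin series is cosh(t) = sum_{m>=0} t^(2m) / (2m)!, so substituting t = 4x, only even powers of x are nonzero, with coefficient of x^(2m) equal to 4^(2m) / (2m)!.
For x^2 the coefficient is 4^2/2! = 16/2 = 8.

8


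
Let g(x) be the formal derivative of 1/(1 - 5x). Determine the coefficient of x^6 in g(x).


Differentiate termwise: d/dx sum_{k>=0} 5^k x^k = sum_{k>=1} k 5^k x^(k-1) = sum_{j>=0} (j+1) 5^(j+1) x^j.
Equivalently, d/dx [1/(1 - 5x)] = 5/(1 - 5x)^2.
For j = 6: 7 * 5^7 = 7 * 78125 = 546875.

546875


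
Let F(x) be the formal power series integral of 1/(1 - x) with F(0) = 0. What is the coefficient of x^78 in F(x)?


1/(1 - x) = sum_{k>=0} x^k. Integrating termwise and using F(0) = 0 gives
F(x) = sum_{k>=0} x^(k+1) / (k+1) = sum_{m>=1} x^m / m = -ln(1 - x).
So the coefficient of x^78 is 1/78 = 1/78.

1/78


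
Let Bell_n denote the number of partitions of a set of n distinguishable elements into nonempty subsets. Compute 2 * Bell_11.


Bell_11 can be computed from the Bell triangle or from Dobinski's identity Bell_n = (1/e) * sum_{k>=0} k^n / k!.
Computing Bell_11 = 678570.
Then 2 * 678570 = 1357140.

1357140


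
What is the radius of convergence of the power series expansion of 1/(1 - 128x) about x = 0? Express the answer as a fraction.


Expanding 1/(1 - 128x) = sum_{k>=0} 128^k x^k, the series converges when |128x| < 1, i.e., |x| < 1/128.
So the radius of convergence is 1/128 = 1/128.

1/128


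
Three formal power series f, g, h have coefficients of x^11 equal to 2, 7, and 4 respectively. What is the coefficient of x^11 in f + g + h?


Series addition is componentwise:
2 + 7 + 4
= 13

13


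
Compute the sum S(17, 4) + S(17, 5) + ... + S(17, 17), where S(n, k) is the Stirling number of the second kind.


By definition, S(n, k) counts partitions of an n-set into exactly k nonempty blocks.
Computing row n = 17 for k = 4..17:
S(17, k): 694337290, 5652751651, 17505749898, 25708104786, 20415995028, 9528822303, 2758334150, 512060978, 62022324, 4910178, 249900, 7820, 136, 1
Sum = 82843346443.

82843346443


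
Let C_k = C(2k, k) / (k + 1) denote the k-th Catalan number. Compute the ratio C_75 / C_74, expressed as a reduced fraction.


Using C_k = (2k)! / (k! (k+1)!), the ratio C_{k+1}/C_k simplifies to
C_{k+1}/C_k = [(2k+2)! / ((k+1)! (k+2)!)] * [k! (k+1)! / (2k)!]
 = (2k+2)(2k+1) / ((k+1)(k+2)) = 2(2k+1) / (k+2).
For k = 74: 2(2*74 + 1) / (74 + 2) = 298/76 = 149/38.

149/38


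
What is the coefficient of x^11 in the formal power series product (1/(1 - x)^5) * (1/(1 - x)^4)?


Combine the factors: (1/(1 - x)^5) * (1/(1 - x)^4) = 1/(1 - x)^9.
Then use 1/(1 - x)^r = sum_{k>=0} C(k + r - 1, r - 1) x^k with r = 9 and k = 11:
C(19, 8) = 75582.

75582


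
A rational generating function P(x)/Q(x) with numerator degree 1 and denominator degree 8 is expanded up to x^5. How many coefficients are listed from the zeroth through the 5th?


Expanding up to x^5 gives the coefficients for x^0, x^1, ..., x^5.
That is 5 + 1 = 6 coefficients in total.

6


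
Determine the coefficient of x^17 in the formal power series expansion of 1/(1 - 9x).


The geometric series identity gives 1/(1 - c x) = sum_{k>=0} c^k x^k, so the coefficient of x^k is c^k.
Here c = 9 and k = 17.
Computing: 9^17 = 16677181699666569

16677181699666569


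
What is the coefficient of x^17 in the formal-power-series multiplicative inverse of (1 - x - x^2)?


Let the inverse be f(x) = sum_{k>=0} a_k x^k. From f(x) * (1 - x - x^2) = 1 and matching coefficients:
 x^0: a_0 = 1.
 x^1: a_1 - a_0 = 0, so a_1 = 1.
 x^k (k >= 2): a_k - a_{k-1} - a_{k-2} = 0, i.e. a_k = a_{k-1} + a_{k-2}.
This is the Fibonacci-type recurrence shifted so that a_0 = a_1 = 1.
Iterating: a_0=1, a_1=1, a_2=2, a_3=3, a_4=5, a_5=8, a_6=13, a_7=21, a_8=34, a_9=55, ...
a_17 = 2584.

2584


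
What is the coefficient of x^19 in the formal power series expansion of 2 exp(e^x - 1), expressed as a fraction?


exp(e^x - 1) is the exponential generating function for the Bell numbers Bell_k: exp(e^x - 1) = sum_{k>=0} Bell_k x^k / k!.
So the coefficient of x^19 in 2 exp(e^x - 1) is 2 Bell_19 / 19!.
Computing: Bell_19 = 5832742205057 and 19! = 121645100408832000, giving
2 * 5832742205057/121645100408832000 = 5832742205057/60822550204416000.

5832742205057/60822550204416000


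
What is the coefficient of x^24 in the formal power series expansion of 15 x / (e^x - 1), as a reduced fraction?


The exponential generating function for Bernoulli numbers is
x / (e^x - 1) = sum_{k>=0} B_k x^k / k!.
So the coefficient of x^24 in 15 x / (e^x - 1) is 15 B_24 / 24!.
Computing: B_24 = -236364091/2730, 24! = 620448401733239439360000, giving
15 * -236364091/2730 / 620448401733239439360000 = -236364091/112921609115449577963520000.

-236364091/112921609115449577963520000


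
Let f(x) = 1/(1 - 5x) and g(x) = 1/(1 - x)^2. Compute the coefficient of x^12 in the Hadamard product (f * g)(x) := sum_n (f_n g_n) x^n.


f has coefficients f_k = 5^k. For g = 1/(1 - x)^2 the coefficient is g_k = C(k + 1, 1) = k + 1. The Hadamard coefficient is (f * g)_k = 5^k * (k + 1).
For k = 12: 5^12 * 13 = 244140625 * 13 = 3173828125.

3173828125


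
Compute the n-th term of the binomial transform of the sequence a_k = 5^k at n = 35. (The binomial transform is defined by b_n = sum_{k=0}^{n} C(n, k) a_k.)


With a_k = 5^k, b_n = sum_{k=0}^{n} C(n, k) 5^k = (1 + 5)^n by the binomial theorem.
For n = 35: (1 + 5)^35 = 6^35 = 1719070799748422591028658176.

1719070799748422591028658176


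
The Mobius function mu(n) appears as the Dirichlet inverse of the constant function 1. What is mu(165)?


165 = 3 * 5 * 11 (all distinct primes).
mu(165) = (-1)^3 = -1

-1


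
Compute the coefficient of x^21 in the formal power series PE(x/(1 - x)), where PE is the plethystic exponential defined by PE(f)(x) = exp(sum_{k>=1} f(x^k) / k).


For f(x) = x/(1 - x) we have
sum_{k>=1} f(x^k) / k = sum_{k>=1} (1/k) * x^k / (1 - x^k) = sum_{k, m >= 1} x^(k m) / k,
which after exponentiating simplifies to
PE(x/(1 - x)) = prod_{k>=1} 1 / (1 - x^k).
This is the generating function for the partition function p(n), so the coefficient of x^21 is p(21).
Computing p(21) by dynamic programming over parts 1, 2, ..., 21: p(21) = 792.

792


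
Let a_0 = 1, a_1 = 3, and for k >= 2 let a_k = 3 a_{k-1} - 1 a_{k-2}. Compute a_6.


Iterating the recurrence forward:
a_0 = 1
a_1 = 3
a_2 = 3*3 - 1*1 = 8
a_3 = 3*8 - 1*3 = 21
a_4 = 3*21 - 1*8 = 55
a_5 = 3*55 - 1*21 = 144
a_6 = 3*144 - 1*55 = 377
So a_6 = 377.

377


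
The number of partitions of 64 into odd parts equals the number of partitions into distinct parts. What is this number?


Computing partitions of 64 into odd parts (1, 3, 5, ...):
Using the generating function prod_{k>=0} 1/(1-x^(2k+1)),
the count is 16444

16444


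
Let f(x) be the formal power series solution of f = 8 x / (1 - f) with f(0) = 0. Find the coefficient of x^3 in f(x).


Apply Lagrange inversion: f = 8 x * phi(f) with phi(t) = 1/(1 - t), so
[x^n] f = 8^n * (1/n) [t^(n-1)] phi(t)^n = 8^n * (1/n) [t^(n-1)] (1 - t)^(-n) = 8^n * (1/n) C(2n - 2, n - 1) = 8^n * C_{n-1}.
For n = 3: C_2 = C(4, 2) / 3 = 6/3 = 2.
With the 8^3 = 512 factor, the coefficient is 512 * 2 = 1024.

1024


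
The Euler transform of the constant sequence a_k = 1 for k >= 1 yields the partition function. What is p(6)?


The Euler transform converts the sequence a_k = 1 into the number of integer partitions.
Using the recurrence or dynamic programming:
p(6) = 11

11


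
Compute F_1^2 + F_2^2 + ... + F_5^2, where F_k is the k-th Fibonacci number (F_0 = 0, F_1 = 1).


There is a standard identity sum_{k=0}^{N} F_k^2 = F_N * F_{N+1} (proved inductively from the telescoping relation F_k^2 = F_k F_{k+1} - F_{k-1} F_k). Then
sum_{k=1}^{5} F_k^2 = F_5 F_6 - F_0 F_1.
Computing: F_5 = 5, F_6 = 8, F_0 = 0, F_1 = 1.
Sum = 5 * 8 - 0 * 1 = 40.

40


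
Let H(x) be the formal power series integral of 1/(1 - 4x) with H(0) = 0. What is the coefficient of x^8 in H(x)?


1/(1 - 4x) = sum_{k>=0} 4^k x^k. Integrating termwise with H(0) = 0:
H(x) = sum_{k>=0} 4^k x^(k+1) / (k+1) = sum_{m>=1} 4^(m-1) x^m / m.
For m = 8: 4^7/8 = 16384/8 = 2048.

2048


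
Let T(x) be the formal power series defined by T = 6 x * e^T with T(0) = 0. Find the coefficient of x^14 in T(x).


Apply the Lagrange inversion formula: if T = 6 x * phi(T) with phi(t) = e^t, then
[x^n] T = 6^n * (1/n) [t^(n-1)] phi(t)^n = 6^n * (1/n) [t^(n-1)] e^(n t) = 6^n * (1/n) * n^(n-1) / (n-1)! = 6^n * n^(n-1) / n!.
When c = 1 this is the Cayley count of rooted labeled trees on n vertices, divided by n!.
For n = 14: 6^14 * 14^13 / 14! = 78364164096 * 793714773254144/87178291200 = 2550642919503888384/3575.

2550642919503888384/3575


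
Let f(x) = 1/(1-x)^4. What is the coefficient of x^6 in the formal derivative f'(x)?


Differentiate: d/dx [ 1/(1-x)^r ] = r / (1-x)^(r+1).
Here r = 4, so f'(x) = 4 / (1-x)^5.
The expansion of 1/(1-x)^(r+1) has coefficient of x^n equal to C(n+r, r).
So the coefficient of x^6 in f'(x) is
4 * C(10, 4) = 4 * 210 = 840

840


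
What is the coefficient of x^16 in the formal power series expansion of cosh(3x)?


The Maclaurin series is cosh(t) = sum_{m>=0} t^(2m) / (2m)!, so substituting t = 3x, only even powers of x are nonzero, with coefficient of x^(2m) equal to 3^(2m) / (2m)!.
For x^16 the coefficient is 3^16/16! = 43046721/20922789888000 = 59049/28700672000.

59049/28700672000


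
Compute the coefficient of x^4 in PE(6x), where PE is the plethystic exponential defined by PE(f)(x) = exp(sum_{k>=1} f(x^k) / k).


With f(x) = 6x, the exponent is sum_{k>=1} 6 x^k / k = 6 * (-ln(1 - x)). Exponentiating:
PE(6x) = exp(-6 ln(1 - x)) = 1/(1 - x)^6.
By the negative binomial expansion, [x^n] 1/(1 - x)^6 = C(n + 5, 5).
For n = 4: C(9, 5) = 126.

126


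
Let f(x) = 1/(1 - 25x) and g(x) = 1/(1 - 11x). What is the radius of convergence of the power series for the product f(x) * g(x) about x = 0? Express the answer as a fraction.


The radius of 1/(1 - 25x) is 1/25 (nearest singularity at x = 1/25), and the radius of 1/(1 - 11x) is 1/11.
The product f(x)*g(x) = 1/((1 - 25x)(1 - 11x)) has singularities at both 1/25 and 1/11, so its radius of convergence is the distance to the nearest one:
min(1/25, 1/11) = 1/25.

1/25


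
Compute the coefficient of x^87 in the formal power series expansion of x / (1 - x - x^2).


Let f(x) = sum_{k>=0} a_k x^k. Multiplying f(x) * (1 - x - x^2) = x and matching coefficients gives a_0 = 0, a_1 = 1, and a_k = a_{k-1} + a_{k-2} for k >= 2. These are the Fibonacci numbers F_k.
Iterating from F_0 = 0, F_1 = 1:
F_0=0, F_1=1, F_2=1, F_3=2, F_4=3, F_5=5, F_6=8, F_7=13, F_8=21, F_9=34, ...
F_87 = 679891637638612258.

679891637638612258


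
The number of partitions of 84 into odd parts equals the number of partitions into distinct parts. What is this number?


Computing partitions of 84 into odd parts (1, 3, 5, ...):
Using the generating function prod_{k>=0} 1/(1-x^(2k+1)),
the count is 111322

111322


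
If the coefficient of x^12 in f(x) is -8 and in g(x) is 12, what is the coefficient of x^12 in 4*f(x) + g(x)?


Scalar multiplication scales coefficients: 4 * -8 = -32.
Then add the g coefficient: -32 + 12
= -20

-20


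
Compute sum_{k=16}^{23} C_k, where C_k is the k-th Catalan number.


C_16 through C_23: 35357670, 129644790, 477638700, 1767263190, 6564120420, 24466267020, 91482563640, 343059613650
Sum = 35357670 + 129644790 + 477638700 + 1767263190 + 6564120420 + 24466267020 + 91482563640 + 343059613650
= 467982469080

467982469080


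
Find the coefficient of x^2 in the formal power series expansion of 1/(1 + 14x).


Write 1/(1 + c x) = 1/(1 - (-c) x) and apply the geometric-series identity
1/(1 - y) = sum_{k>=0} y^k to get 1/(1 + c x) = sum_{k>=0} (-c)^k x^k.
So the coefficient of x^k is (-c)^k = (-1)^k * c^k.
Here c = 14 and k = 2:
(-14)^2 = 1 * 196 = 196

196


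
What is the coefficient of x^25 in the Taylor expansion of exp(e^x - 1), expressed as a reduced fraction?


exp(e^x - 1) = sum_{k>=0} Bell_k x^k / k!, where Bell_k is the k-th Bell number.
So the coefficient of x^25 is Bell_25 / 25!.
Computing: Bell_25 = 4638590332229999353 and 25! = 15511210043330985984000000, giving
4638590332229999353/15511210043330985984000000 = 356814640940769181/1193170003333152768000000.

356814640940769181/1193170003333152768000000


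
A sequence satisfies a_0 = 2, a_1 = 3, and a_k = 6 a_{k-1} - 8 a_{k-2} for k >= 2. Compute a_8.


The characteristic equation is t^2 - 6 t + 8 = 0, with roots r_1 = 4 and r_2 = 2 (so c_1 = r_1 + r_2, c_2 = -r_1 r_2 as required).
One can use the closed form a_n = A r_1^n + B r_2^n, but direct iteration is more reliable:
a_0 = 2, a_1 = 3, a_2 = 2, a_3 = -12, a_4 = -88, a_5 = -432, a_6 = -1888, a_7 = -7872, a_8 = -32128.
So a_8 = -32128.

-32128


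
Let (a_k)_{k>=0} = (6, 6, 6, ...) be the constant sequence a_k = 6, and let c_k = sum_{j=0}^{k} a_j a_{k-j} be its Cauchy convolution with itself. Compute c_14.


Since a_j = 6 for all j >= 0, the convolution sum becomes
c_k = sum_{j=0}^{k} 6 * 6 = 36 * (k + 1).
Equivalently, the generating function of (a_k) is 6/(1 - x) and its square is 36/(1 - x)^2 = sum_{k>=0} 36(k + 1) x^k.
For k = 14: 36 * 15 = 540.

540


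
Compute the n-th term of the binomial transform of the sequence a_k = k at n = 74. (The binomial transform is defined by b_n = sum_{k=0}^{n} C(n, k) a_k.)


With a_k = k, b_n = sum_{k=0}^{n} C(n, k) k. Using k * C(n, k) = n * C(n-1, k-1) gives b_n = n * sum_{k>=1} C(n-1, k-1) = n * 2^(n-1).
For n = 74: 74 * 2^73 = 74 * 9444732965739290427392 = 698910239464707491627008.

698910239464707491627008


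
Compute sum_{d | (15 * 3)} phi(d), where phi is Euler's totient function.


First, 15 * 3 = 45. One classical identity is sum_{d | n} phi(d) = n (each k in [1, n] has a unique gcd with n, and among the k's with gcd(k, n) = n/d there are phi(d) of them). So the sum equals 45. We also verify directly:
Divisors of 45: 1, 3, 5, 9, 15, 45.
phi values: 1, 2, 4, 6, 8, 24.
Sum = 45.

45


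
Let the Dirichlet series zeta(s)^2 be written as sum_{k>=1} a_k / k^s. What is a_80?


The Dirichlet convolution of the constant function 1 with itself gives (1 * 1)(k) = sum_{d | k} 1 = d(k), the number of positive divisors of k.
Since zeta(s) = sum_{k>=1} 1/k^s, we have zeta(s)^2 = sum_{k>=1} d(k)/k^s, so a_k = d(k).
For k = 80: the divisors are 1, 2, 4, 5, 8, 10, 16, 20, 40, 80.
Count = 10.

10


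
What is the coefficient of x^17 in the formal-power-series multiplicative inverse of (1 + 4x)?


The inverse is 1/(1 + 4x). Apply the geometric identity 1/(1 - y) = sum_{k>=0} y^k with y = -4x:
1/(1 + 4x) = sum_{k>=0} (-4)^k x^k.
So the coefficient of x^17 is (-4)^17 = -17179869184.

-17179869184


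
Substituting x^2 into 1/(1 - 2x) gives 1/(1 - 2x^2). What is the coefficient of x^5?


Since 1/(1 - 2x^2) only has even powers of x,
the coefficient of x^5 (odd) is 0.

0


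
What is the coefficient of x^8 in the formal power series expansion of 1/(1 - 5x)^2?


The general identity 1/(1 - c x)^r = sum_{k>=0} c^k C(k + r - 1, r - 1) x^k follows by substituting y = c x into 1/(1 - y)^r = sum_{k>=0} C(k + r - 1, r - 1) y^k.
For c = 5, r = 2, k = 8:
5^8 * C(9, 1) = 390625 * 9 = 3515625.

3515625


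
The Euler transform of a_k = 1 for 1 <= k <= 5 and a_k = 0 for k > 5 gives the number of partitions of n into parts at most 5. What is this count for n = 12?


Partitions of 12 into parts at most 5:
Using generating function (1-x)^(-1)(1-x^2)^(-1)...(1-x^5)^(-1),
the coefficient of x^12 = 47

47


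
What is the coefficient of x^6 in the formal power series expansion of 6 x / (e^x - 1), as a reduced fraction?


The exponential generating function for Bernoulli numbers is
x / (e^x - 1) = sum_{k>=0} B_k x^k / k!.
So the coefficient of x^6 in 6 x / (e^x - 1) is 6 B_6 / 6!.
Computing: B_6 = 1/42, 6! = 720, giving
6 * 1/42 / 720 = 1/5040.

1/5040


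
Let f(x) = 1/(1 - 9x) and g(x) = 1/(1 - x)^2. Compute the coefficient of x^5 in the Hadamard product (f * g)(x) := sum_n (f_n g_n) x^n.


f has coefficients f_k = 9^k. For g = 1/(1 - x)^2 the coefficient is g_k = C(k + 1, 1) = k + 1. The Hadamard coefficient is (f * g)_k = 9^k * (k + 1).
For k = 5: 9^5 * 6 = 59049 * 6 = 354294.

354294


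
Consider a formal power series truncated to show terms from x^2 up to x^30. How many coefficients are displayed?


From x^2 to x^30 inclusive, the count is 30 - 2 + 1 = 29.

29


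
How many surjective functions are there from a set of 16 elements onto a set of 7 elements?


By inclusion-exclusion on which target elements are missed, the number of surjections from an n-set onto a k-set is
surj(n, k) = sum_{j=0}^{k} (-1)^j C(k, j) (k - j)^n.
Equivalently surj(n, k) = k! * S(n, k), where S(n, k) is the Stirling number of the second kind.
For n = 16, k = 7:
S(16, 7) = 3281882604, so
surj = 7! * 3281882604 = 5040 * 3281882604 = 16540688324160.

16540688324160


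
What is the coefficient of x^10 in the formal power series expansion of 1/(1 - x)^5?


The expansion 1/(1 - x)^r = sum_{k>=0} C(k + r - 1, r - 1) x^k follows from the multiset / negative-binomial theorem (or from repeated differentiation of the geometric series).
For r = 5 and k = 10:
C(14, 4) = 87178291200 / (24 * 3628800) = 1001.

1001


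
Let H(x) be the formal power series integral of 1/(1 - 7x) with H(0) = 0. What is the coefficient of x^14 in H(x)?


1/(1 - 7x) = sum_{k>=0} 7^k x^k. Integrating termwise with H(0) = 0:
H(x) = sum_{k>=0} 7^k x^(k+1) / (k+1) = sum_{m>=1} 7^(m-1) x^m / m.
For m = 14: 7^13/14 = 96889010407/14 = 13841287201/2.

13841287201/2


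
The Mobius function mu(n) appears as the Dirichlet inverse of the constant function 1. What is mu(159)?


159 = 3 * 53 (all distinct primes).
mu(159) = (-1)^2 = 1

1


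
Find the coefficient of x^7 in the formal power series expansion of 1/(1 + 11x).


Write 1/(1 + c x) = 1/(1 - (-c) x) and apply the geometric-series identity
1/(1 - y) = sum_{k>=0} y^k to get 1/(1 + c x) = sum_{k>=0} (-c)^k x^k.
So the coefficient of x^k is (-c)^k = (-1)^k * c^k.
Here c = 11 and k = 7:
(-11)^7 = -1 * 19487171 = -19487171

-19487171


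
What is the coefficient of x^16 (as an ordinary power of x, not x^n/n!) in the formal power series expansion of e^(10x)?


The exponential series is e^y = sum_{k>=0} y^k / k!. Substituting y = 10x gives
e^(10x) = sum_{k>=0} 10^k x^k / k!.
So the coefficient of x^n is a^n/n! with a = 10, n = 16:
10^16 / 16! = 10000000000000000/20922789888000 = 2441406250/5108103

2441406250/5108103


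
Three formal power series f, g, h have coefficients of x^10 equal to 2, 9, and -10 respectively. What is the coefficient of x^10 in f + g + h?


Series addition is componentwise:
2 + 9 + -10
= 1

1


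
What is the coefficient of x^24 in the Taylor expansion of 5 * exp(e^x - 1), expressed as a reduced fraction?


exp(e^x - 1) = sum_{k>=0} Bell_k x^k / k!, where Bell_k is the k-th Bell number.
So the coefficient of x^24 is 5 * Bell_24 / 24!.
Computing: Bell_24 = 445958869294805289 and 24! = 620448401733239439360000, giving
5 * 445958869294805289/620448401733239439360000 = 148652956431601763/41363226782215962624000.

148652956431601763/41363226782215962624000


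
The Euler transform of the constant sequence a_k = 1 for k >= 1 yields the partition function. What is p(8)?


The Euler transform converts the sequence a_k = 1 into the number of integer partitions.
Using the recurrence or dynamic programming:
p(8) = 22

22


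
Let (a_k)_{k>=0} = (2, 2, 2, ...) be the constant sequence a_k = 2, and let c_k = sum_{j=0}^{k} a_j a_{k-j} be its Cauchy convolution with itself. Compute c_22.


Since a_j = 2 for all j >= 0, the convolution sum becomes
c_k = sum_{j=0}^{k} 2 * 2 = 4 * (k + 1).
Equivalently, the generating function of (a_k) is 2/(1 - x) and its square is 4/(1 - x)^2 = sum_{k>=0} 4(k + 1) x^k.
For k = 22: 4 * 23 = 92.

92


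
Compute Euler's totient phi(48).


phi(n) counts integers in [1, n] coprime to n. Using the multiplicative formula phi(n) = n * prod_{p | n} (1 - 1/p):
48 = 2^4 * 3, so
phi(48) = 48 * (1 - 1/2) * (1 - 1/3) = 16.

16


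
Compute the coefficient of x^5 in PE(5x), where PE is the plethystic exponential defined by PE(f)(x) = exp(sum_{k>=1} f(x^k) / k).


With f(x) = 5x, the exponent is sum_{k>=1} 5 x^k / k = 5 * (-ln(1 - x)). Exponentiating:
PE(5x) = exp(-5 ln(1 - x)) = 1/(1 - x)^5.
By the negative binomial expansion, [x^n] 1/(1 - x)^5 = C(n + 4, 4).
For n = 5: C(9, 4) = 126.

126


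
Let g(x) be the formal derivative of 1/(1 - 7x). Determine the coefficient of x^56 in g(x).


Differentiate termwise: d/dx sum_{k>=0} 7^k x^k = sum_{k>=1} k 7^k x^(k-1) = sum_{j>=0} (j+1) 7^(j+1) x^j.
Equivalently, d/dx [1/(1 - 7x)] = 7/(1 - 7x)^2.
For j = 56: 57 * 7^57 = 57 * 1481113296616977741464105532513750734030421355207 = 84423457907167731263454015353283791839734017246799.

84423457907167731263454015353283791839734017246799


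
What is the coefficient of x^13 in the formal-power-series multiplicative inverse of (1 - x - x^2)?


Let the inverse be f(x) = sum_{k>=0} a_k x^k. From f(x) * (1 - x - x^2) = 1 and matching coefficients:
 x^0: a_0 = 1.
 x^1: a_1 - a_0 = 0, so a_1 = 1.
 x^k (k >= 2): a_k - a_{k-1} - a_{k-2} = 0, i.e. a_k = a_{k-1} + a_{k-2}.
This is the Fibonacci-type recurrence shifted so that a_0 = a_1 = 1.
Iterating: a_0=1, a_1=1, a_2=2, a_3=3, a_4=5, a_5=8, a_6=13, a_7=21, a_8=34, a_9=55, ...
a_13 = 377.

377


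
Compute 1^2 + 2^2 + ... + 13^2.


This power sum has a closed form given by Faulhaber's formula
sum_{k=1}^{m} k^p = (1 / (p + 1)) * sum_{j=0}^{p} C(p + 1, j) B_j m^(p + 1 - j),
but for small m direct computation is fastest:
1 + 4 + 9 + 16 + 25 + 36 + 49 + 64 + 81 + 100 + 121 + 144 + 169 = 819.

819


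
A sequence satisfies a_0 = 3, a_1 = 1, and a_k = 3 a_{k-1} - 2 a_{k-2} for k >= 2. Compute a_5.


The characteristic equation is t^2 - 3 t + 2 = 0, with roots r_1 = 2 and r_2 = 1 (so c_1 = r_1 + r_2, c_2 = -r_1 r_2 as required).
One can use the closed form a_n = A r_1^n + B r_2^n, but direct iteration is more reliable:
a_0 = 3, a_1 = 1, a_2 = -3, a_3 = -11, a_4 = -27, a_5 = -59.
So a_5 = -59.

-59


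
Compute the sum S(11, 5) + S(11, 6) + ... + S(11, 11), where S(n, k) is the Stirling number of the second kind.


By definition, S(n, k) counts partitions of an n-set into exactly k nonempty blocks.
Computing row n = 11 for k = 5..11:
S(11, k): 246730, 179487, 63987, 11880, 1155, 55, 1
Sum = 503295.

503295


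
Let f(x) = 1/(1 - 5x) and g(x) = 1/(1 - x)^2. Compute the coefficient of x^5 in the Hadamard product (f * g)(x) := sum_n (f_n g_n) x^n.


f has coefficients f_k = 5^k. For g = 1/(1 - x)^2 the coefficient is g_k = C(k + 1, 1) = k + 1. The Hadamard coefficient is (f * g)_k = 5^k * (k + 1).
For k = 5: 5^5 * 6 = 3125 * 6 = 18750.

18750


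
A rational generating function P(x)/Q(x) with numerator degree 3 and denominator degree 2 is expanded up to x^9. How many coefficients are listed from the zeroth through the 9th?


Expanding up to x^9 gives the coefficients for x^0, x^1, ..., x^9.
That is 9 + 1 = 10 coefficients in total.

10


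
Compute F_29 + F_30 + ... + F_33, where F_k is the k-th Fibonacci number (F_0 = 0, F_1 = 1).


Use the identity sum_{k=0}^{N} F_k = F_{N+2} - 1 (which follows from F_{k+2} - F_{k+1} = F_k). Then
sum_{k=29}^{33} F_k = (F_{35} - 1) - (F_{30} - 1) = F_{35} - F_{30}.
Computing: F_{35} = 9227465, F_{30} = 832040, so
Sum = 9227465 - 832040 = 8395425.

8395425


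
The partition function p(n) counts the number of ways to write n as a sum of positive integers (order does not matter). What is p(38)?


Using the generating function prod_{k>=1} 1/(1-x^k), we compute p(38).
By dynamic programming over parts 1 through 38:
p(38) = 26015

26015


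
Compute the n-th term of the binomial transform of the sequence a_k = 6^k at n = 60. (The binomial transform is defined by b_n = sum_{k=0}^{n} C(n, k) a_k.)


With a_k = 6^k, b_n = sum_{k=0}^{n} C(n, k) 6^k = (1 + 6)^n by the binomial theorem.
For n = 60: (1 + 6)^60 = 7^60 = 508021860739623365322188197652216501772434524836001.

508021860739623365322188197652216501772434524836001


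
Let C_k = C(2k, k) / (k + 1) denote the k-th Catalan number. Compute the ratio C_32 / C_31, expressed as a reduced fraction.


Using C_k = (2k)! / (k! (k+1)!), the ratio C_{k+1}/C_k simplifies to
C_{k+1}/C_k = [(2k+2)! / ((k+1)! (k+2)!)] * [k! (k+1)! / (2k)!]
 = (2k+2)(2k+1) / ((k+1)(k+2)) = 2(2k+1) / (k+2).
For k = 31: 2(2*31 + 1) / (31 + 2) = 126/33 = 42/11.

42/11


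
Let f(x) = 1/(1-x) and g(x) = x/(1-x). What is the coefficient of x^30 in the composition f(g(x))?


First simplify the composition: f(g(x)) = 1/(1 - x/(1-x)) = (1-x)/((1-x) - x) = (1-x)/(1-2x).
Now extract the coefficient. Write (1-x)/(1-2x) = 1/(1-2x) - x/(1-2x).
The coefficient of x^n in 1/(1-2x) is 2^n, and in x/(1-2x) is 2^(n-1) (for n >= 1).
So the coefficient of x^30 is 2^30 - 2^29 = 1073741824 - 536870912 = 536870912.

536870912


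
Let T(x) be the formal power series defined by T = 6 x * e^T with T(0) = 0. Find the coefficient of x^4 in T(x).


Apply the Lagrange inversion formula: if T = 6 x * phi(T) with phi(t) = e^t, then
[x^n] T = 6^n * (1/n) [t^(n-1)] phi(t)^n = 6^n * (1/n) [t^(n-1)] e^(n t) = 6^n * (1/n) * n^(n-1) / (n-1)! = 6^n * n^(n-1) / n!.
When c = 1 this is the Cayley count of rooted labeled trees on n vertices, divided by n!.
For n = 4: 6^4 * 4^3 / 4! = 1296 * 64/24 = 3456.

3456


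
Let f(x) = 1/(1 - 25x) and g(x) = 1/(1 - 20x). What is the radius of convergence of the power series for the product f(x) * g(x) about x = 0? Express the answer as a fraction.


The radius of 1/(1 - 25x) is 1/25 (nearest singularity at x = 1/25), and the radius of 1/(1 - 20x) is 1/20.
The product f(x)*g(x) = 1/((1 - 25x)(1 - 20x)) has singularities at both 1/25 and 1/20, so its radius of convergence is the distance to the nearest one:
min(1/25, 1/20) = 1/25.

1/25


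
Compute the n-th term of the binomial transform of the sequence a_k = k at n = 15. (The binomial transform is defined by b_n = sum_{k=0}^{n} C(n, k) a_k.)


With a_k = k, b_n = sum_{k=0}^{n} C(n, k) k. Using k * C(n, k) = n * C(n-1, k-1) gives b_n = n * sum_{k>=1} C(n-1, k-1) = n * 2^(n-1).
For n = 15: 15 * 2^14 = 15 * 16384 = 245760.

245760


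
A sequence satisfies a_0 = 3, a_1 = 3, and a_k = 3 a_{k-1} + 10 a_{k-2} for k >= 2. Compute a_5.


The characteristic equation is t^2 - 3 t - 10 = 0, with roots r_1 = 5 and r_2 = -2 (so c_1 = r_1 + r_2, c_2 = -r_1 r_2 as required).
One can use the closed form a_n = A r_1^n + B r_2^n, but direct iteration is more reliable:
a_0 = 3, a_1 = 3, a_2 = 39, a_3 = 147, a_4 = 831, a_5 = 3963.
So a_5 = 3963.

3963


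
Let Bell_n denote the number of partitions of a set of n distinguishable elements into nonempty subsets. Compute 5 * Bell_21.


Bell_21 can be computed from the Bell triangle or from Dobinski's identity Bell_n = (1/e) * sum_{k>=0} k^n / k!.
Computing Bell_21 = 474869816156751.
Then 5 * 474869816156751 = 2374349080783755.

2374349080783755


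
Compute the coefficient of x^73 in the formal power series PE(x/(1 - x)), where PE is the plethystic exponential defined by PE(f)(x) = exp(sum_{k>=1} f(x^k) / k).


For f(x) = x/(1 - x) we have
sum_{k>=1} f(x^k) / k = sum_{k>=1} (1/k) * x^k / (1 - x^k) = sum_{k, m >= 1} x^(k m) / k,
which after exponentiating simplifies to
PE(x/(1 - x)) = prod_{k>=1} 1 / (1 - x^k).
This is the generating function for the partition function p(n), so the coefficient of x^73 is p(73).
Computing p(73) by dynamic programming over parts 1, 2, ..., 73: p(73) = 6185689.

6185689


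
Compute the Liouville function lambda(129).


The Liouville function is lambda(k) = (-1)^Omega(k), where Omega(k) counts the prime factors of k with multiplicity.
Factoring: 129 = 3 * 43, so Omega(129) = 2.
lambda(129) = (-1)^2 = 1.

1


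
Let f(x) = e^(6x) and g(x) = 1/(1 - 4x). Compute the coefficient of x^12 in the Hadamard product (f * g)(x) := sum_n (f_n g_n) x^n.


Expanding: f_k = 6^k/k! (from e^(6x)) and g_k = 4^k (from 1/(1 - 4x)). So the Hadamard coefficient (f * g)_k = 6^k 4^k / k! = (24)^k / k!.
For k = 12: 24^12/12! = 36520347436056576/479001600 = 146767085568/1925.

146767085568/1925


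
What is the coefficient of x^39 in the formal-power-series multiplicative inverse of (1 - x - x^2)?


Let the inverse be f(x) = sum_{k>=0} a_k x^k. From f(x) * (1 - x - x^2) = 1 and matching coefficients:
 x^0: a_0 = 1.
 x^1: a_1 - a_0 = 0, so a_1 = 1.
 x^k (k >= 2): a_k - a_{k-1} - a_{k-2} = 0, i.e. a_k = a_{k-1} + a_{k-2}.
This is the Fibonacci-type recurrence shifted so that a_0 = a_1 = 1.
Iterating: a_0=1, a_1=1, a_2=2, a_3=3, a_4=5, a_5=8, a_6=13, a_7=21, a_8=34, a_9=55, ...
a_39 = 102334155.

102334155


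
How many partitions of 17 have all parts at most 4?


Using the generating function (1-x)^(-1)(1-x^2)^(-1)...(1-x^4)^(-1),
the coefficient of x^17 counts these restricted partitions.
Result = 72

72


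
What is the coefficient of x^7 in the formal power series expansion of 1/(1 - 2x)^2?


The general identity 1/(1 - c x)^r = sum_{k>=0} c^k C(k + r - 1, r - 1) x^k follows by substituting y = c x into 1/(1 - y)^r = sum_{k>=0} C(k + r - 1, r - 1) y^k.
For c = 2, r = 2, k = 7:
2^7 * C(8, 1) = 128 * 8 = 1024.

1024


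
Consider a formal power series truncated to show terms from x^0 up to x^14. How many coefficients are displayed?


From x^0 to x^14 inclusive, the count is 14 - 0 + 1 = 15.

15


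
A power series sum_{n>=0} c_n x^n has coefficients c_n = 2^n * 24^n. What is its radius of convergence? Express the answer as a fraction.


By the root test (Cauchy-Hadamard), the radius is R = 1 / limsup_n |c_n|^(1/n).
Here |c_n|^(1/n) = (2^n * 24^n)^(1/n) = 2 * 24 = 48 for all n.
So R = 1/48 = 1/48.

1/48


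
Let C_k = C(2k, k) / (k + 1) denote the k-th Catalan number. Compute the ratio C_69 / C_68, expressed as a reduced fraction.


Using C_k = (2k)! / (k! (k+1)!), the ratio C_{k+1}/C_k simplifies to
C_{k+1}/C_k = [(2k+2)! / ((k+1)! (k+2)!)] * [k! (k+1)! / (2k)!]
 = (2k+2)(2k+1) / ((k+1)(k+2)) = 2(2k+1) / (k+2).
For k = 68: 2(2*68 + 1) / (68 + 2) = 274/70 = 137/35.

137/35


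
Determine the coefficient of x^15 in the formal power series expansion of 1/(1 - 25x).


The geometric series identity gives 1/(1 - c x) = sum_{k>=0} c^k x^k, so the coefficient of x^k is c^k.
Here c = 25 and k = 15.
Computing: 25^15 = 931322574615478515625

931322574615478515625


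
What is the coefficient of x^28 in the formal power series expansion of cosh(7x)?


The Maclaurin series is cosh(t) = sum_{m>=0} t^(2m) / (2m)!, so substituting t = 7x, only even powers of x are nonzero, with coefficient of x^(2m) equal to 7^(2m) / (2m)!.
For x^28 the coefficient is 7^28/28! = 459986536544739960976801/304888344611713860501504000000 = 191581231380566414401/126983900296423931904000000.

191581231380566414401/126983900296423931904000000


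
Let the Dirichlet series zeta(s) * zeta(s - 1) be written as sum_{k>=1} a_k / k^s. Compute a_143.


Convolution gives a_k = sum_{d | k} d * 1 = sum_{d | k} d = sigma(k), the sum of positive divisors of k.
For k = 143, the divisors are 1, 11, 13, 143, so
sigma(143) = 1 + 11 + 13 + 143 = 168.

168


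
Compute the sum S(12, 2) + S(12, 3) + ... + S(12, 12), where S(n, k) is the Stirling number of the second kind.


By definition, S(n, k) counts partitions of an n-set into exactly k nonempty blocks.
Computing row n = 12 for k = 2..12:
S(12, k): 2047, 86526, 611501, 1379400, 1323652, 627396, 159027, 22275, 1705, 66, 1
Sum = 4213596.

4213596


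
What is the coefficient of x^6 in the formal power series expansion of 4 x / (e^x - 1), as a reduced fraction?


The exponential generating function for Bernoulli numbers is
x / (e^x - 1) = sum_{k>=0} B_k x^k / k!.
So the coefficient of x^6 in 4 x / (e^x - 1) is 4 B_6 / 6!.
Computing: B_6 = 1/42, 6! = 720, giving
4 * 1/42 / 720 = 1/7560.

1/7560


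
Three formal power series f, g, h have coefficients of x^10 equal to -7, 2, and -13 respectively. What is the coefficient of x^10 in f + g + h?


Series addition is componentwise:
-7 + 2 + -13
= -18

-18


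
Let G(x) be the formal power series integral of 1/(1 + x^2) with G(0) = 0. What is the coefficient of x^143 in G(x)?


1/(1 + x^2) = sum_{j>=0} (-1)^j x^(2j). Integrating termwise with G(0) = 0:
G(x) = sum_{j>=0} (-1)^j x^(2j+1) / (2j+1) = arctan(x).
Only odd powers are nonzero. For x^143 write 143 = 2*71 + 1, giving
(-1)^71 / 143 = -1/143 = -1/143.

-1/143


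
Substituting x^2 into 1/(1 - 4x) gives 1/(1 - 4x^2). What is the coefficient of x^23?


Since 1/(1 - 4x^2) only has even powers of x,
the coefficient of x^23 (odd) is 0.

0


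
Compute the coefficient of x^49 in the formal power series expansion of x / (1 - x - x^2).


Let f(x) = sum_{k>=0} a_k x^k. Multiplying f(x) * (1 - x - x^2) = x and matching coefficients gives a_0 = 0, a_1 = 1, and a_k = a_{k-1} + a_{k-2} for k >= 2. These are the Fibonacci numbers F_k.
Iterating from F_0 = 0, F_1 = 1:
F_0=0, F_1=1, F_2=1, F_3=2, F_4=3, F_5=5, F_6=8, F_7=13, F_8=21, F_9=34, ...
F_49 = 7778742049.

7778742049


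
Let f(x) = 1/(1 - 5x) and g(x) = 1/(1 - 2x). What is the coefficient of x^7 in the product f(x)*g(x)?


The coefficient of x^n in f*g is the Cauchy product: sum_{k=0}^{n} a^k * b^(n-k).
With a=5, b=2, n=7:
sum_{k=0}^{7} 5^k * 2^(7-k)
= 130123

130123


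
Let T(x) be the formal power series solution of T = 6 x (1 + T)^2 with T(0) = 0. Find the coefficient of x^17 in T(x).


Apply the Lagrange inversion formula: if T = 6 x * phi(T) with phi(t) = (1 + t)^2, then [x^n] T = 6^n * (1/n) [t^(n-1)] phi(t)^n = 6^n * (1/n) [t^(n-1)] (1 + t)^(2n) = 6^n * (1/n) C(2n, n-1).
Using the identity C(2n, n-1) = C(2n, n) * n / (n+1), the unscaled factor equals C(2n, n) / (n+1) = C_n, the n-th Catalan number.
For n = 17: C_17 = C(34, 17) / 18 = 2333606220/18 = 129644790.
With the 6^17 = 16926659444736 factor, the coefficient is 16926659444736 * 129644790 = 2194453209114315325440.

2194453209114315325440


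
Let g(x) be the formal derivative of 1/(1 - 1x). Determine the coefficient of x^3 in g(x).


Differentiate termwise: d/dx sum_{k>=0} 1^k x^k = sum_{k>=1} k 1^k x^(k-1) = sum_{j>=0} (j+1) 1^(j+1) x^j.
Equivalently, d/dx [1/(1 - 1x)] = 1/(1 - 1x)^2.
For j = 3: 4 * 1^4 = 4 * 1 = 4.

4


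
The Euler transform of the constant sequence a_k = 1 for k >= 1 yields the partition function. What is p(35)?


The Euler transform converts the sequence a_k = 1 into the number of integer partitions.
Using the recurrence or dynamic programming:
p(35) = 14883

14883


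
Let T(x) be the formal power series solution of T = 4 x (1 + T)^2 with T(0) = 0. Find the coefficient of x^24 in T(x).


Apply the Lagrange inversion formula: if T = 4 x * phi(T) with phi(t) = (1 + t)^2, then [x^n] T = 4^n * (1/n) [t^(n-1)] phi(t)^n = 4^n * (1/n) [t^(n-1)] (1 + t)^(2n) = 4^n * (1/n) C(2n, n-1).
Using the identity C(2n, n-1) = C(2n, n) * n / (n+1), the unscaled factor equals C(2n, n) / (n+1) = C_n, the n-th Catalan number.
For n = 24: C_24 = C(48, 24) / 25 = 32247603683100/25 = 1289904147324.
With the 4^24 = 281474976710656 factor, the coefficient is 281474976710656 * 1289904147324 = 363075739827001485944684544.

363075739827001485944684544


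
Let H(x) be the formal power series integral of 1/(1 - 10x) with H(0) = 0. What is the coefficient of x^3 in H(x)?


1/(1 - 10x) = sum_{k>=0} 10^k x^k. Integrating termwise with H(0) = 0:
H(x) = sum_{k>=0} 10^k x^(k+1) / (k+1) = sum_{m>=1} 10^(m-1) x^m / m.
For m = 3: 10^2/3 = 100/3 = 100/3.

100/3


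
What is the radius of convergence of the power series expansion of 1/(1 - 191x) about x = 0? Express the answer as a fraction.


Expanding 1/(1 - 191x) = sum_{k>=0} 191^k x^k, the series converges when |191x| < 1, i.e., |x| < 1/191.
So the radius of convergence is 1/191 = 1/191.

1/191


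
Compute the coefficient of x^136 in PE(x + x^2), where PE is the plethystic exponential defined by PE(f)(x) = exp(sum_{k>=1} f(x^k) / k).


With f(x) = x + x^2, the exponent is sum_{k>=1} (x^k + x^(2k)) / k = -ln(1 - x) - ln(1 - x^2). Exponentiating:
PE(x + x^2) = 1 / ((1 - x)(1 - x^2)).
This is the generating function for partitions of n into parts of size 1 or 2. The number of 2's can be any j in 0..68, and the rest are 1's, so
[x^136] = floor(136/2) + 1 = 69.

69


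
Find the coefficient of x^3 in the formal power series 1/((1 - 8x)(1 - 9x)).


By partial fractions or Cauchy convolution:
The coefficient equals sum_{k=0}^{3} 8^k * 9^(3-k).
= 2465

2465


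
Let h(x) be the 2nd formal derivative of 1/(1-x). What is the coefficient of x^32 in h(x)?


Differentiating 2 times: d^2/dx^2 [1/(1-x)] = 2!/(1-x)^3.
The expansion 1/(1-x)^3 = sum_{k>=0} C(k+2, 2) x^k, so the coefficient of x^n in 2!/(1-x)^3 is 2! * C(n+2, 2).
For n = 32: 2 * C(34, 2) = 2 * 561 = 1122

1122


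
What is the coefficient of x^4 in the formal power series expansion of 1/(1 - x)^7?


The expansion 1/(1 - x)^r = sum_{k>=0} C(k + r - 1, r - 1) x^k follows from the multiset / negative-binomial theorem (or from repeated differentiation of the geometric series).
For r = 7 and k = 4:
C(10, 6) = 3628800 / (720 * 24) = 210.

210


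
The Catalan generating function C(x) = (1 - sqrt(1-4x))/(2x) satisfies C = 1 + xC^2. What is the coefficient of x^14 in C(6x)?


Substituting x -> 6x scales the n-th coefficient by 6^n, so [x^14] C(6x) = 6^14 * C_14.
C_14 = C(2*14, 14)/(15) = 40116600/15 = 2674440.
So 6^14 * 2674440 = 78364164096 * 2674440 = 209580255024906240.

209580255024906240


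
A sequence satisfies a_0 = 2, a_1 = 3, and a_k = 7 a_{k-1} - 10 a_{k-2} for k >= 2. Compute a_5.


The characteristic equation is t^2 - 7 t + 10 = 0, with roots r_1 = 5 and r_2 = 2 (so c_1 = r_1 + r_2, c_2 = -r_1 r_2 as required).
One can use the closed form a_n = A r_1^n + B r_2^n, but direct iteration is more reliable:
a_0 = 2, a_1 = 3, a_2 = 1, a_3 = -23, a_4 = -171, a_5 = -967.
So a_5 = -967.

-967


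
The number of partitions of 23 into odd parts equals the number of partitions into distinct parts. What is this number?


Computing partitions of 23 into odd parts (1, 3, 5, ...):
Using the generating function prod_{k>=0} 1/(1-x^(2k+1)),
the count is 104

104


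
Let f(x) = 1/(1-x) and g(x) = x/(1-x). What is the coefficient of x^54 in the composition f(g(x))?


First simplify the composition: f(g(x)) = 1/(1 - x/(1-x)) = (1-x)/((1-x) - x) = (1-x)/(1-2x).
Now extract the coefficient. Write (1-x)/(1-2x) = 1/(1-2x) - x/(1-2x).
The coefficient of x^n in 1/(1-2x) is 2^n, and in x/(1-2x) is 2^(n-1) (for n >= 1).
So the coefficient of x^54 is 2^54 - 2^53 = 18014398509481984 - 9007199254740992 = 9007199254740992.

9007199254740992


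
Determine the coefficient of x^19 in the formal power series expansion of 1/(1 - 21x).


The geometric series identity gives 1/(1 - c x) = sum_{k>=0} c^k x^k, so the coefficient of x^k is c^k.
Here c = 21 and k = 19.
Computing: 21^19 = 13248496640331026125580781

13248496640331026125580781


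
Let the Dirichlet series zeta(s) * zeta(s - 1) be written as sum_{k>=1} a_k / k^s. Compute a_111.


Convolution gives a_k = sum_{d | k} d * 1 = sum_{d | k} d = sigma(k), the sum of positive divisors of k.
For k = 111, the divisors are 1, 3, 37, 111, so
sigma(111) = 1 + 3 + 37 + 111 = 152.

152


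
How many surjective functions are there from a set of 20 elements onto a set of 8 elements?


By inclusion-exclusion on which target elements are missed, the number of surjections from an n-set onto a k-set is
surj(n, k) = sum_{j=0}^{k} (-1)^j C(k, j) (k - j)^n.
Equivalently surj(n, k) = k! * S(n, k), where S(n, k) is the Stirling number of the second kind.
For n = 20, k = 8:
S(20, 8) = 15170932662679, so
surj = 8! * 15170932662679 = 40320 * 15170932662679 = 611692004959217280.

611692004959217280
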